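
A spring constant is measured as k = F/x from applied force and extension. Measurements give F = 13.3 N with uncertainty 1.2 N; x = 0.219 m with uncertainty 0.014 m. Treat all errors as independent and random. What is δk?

Products/powers → add relative errors in quadrature, weighted by exponent:
  (1·δF/F)² = (1×0.0902)² = 0.00814;  (-1·δx/x)² = (-1×0.0639)² = 0.00409
δk/k = √(0.0122) = 0.111
k = 60.7 N/m, so δk = 0.111 × 60.7 = 6.72 N/m.

6.72 N/m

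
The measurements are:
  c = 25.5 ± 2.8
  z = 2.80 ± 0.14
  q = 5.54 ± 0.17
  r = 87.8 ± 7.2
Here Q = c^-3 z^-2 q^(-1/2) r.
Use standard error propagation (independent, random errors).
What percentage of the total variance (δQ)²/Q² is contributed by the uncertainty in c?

(δQ/Q)² = (-3·δc/c)² + (-2·δz/z)² + (−½·δq/q)² + (1·δr/r)²
  c term: (-3×0.110)² = 0.109
  z term: (-2×0.0500)² = 0.0100
  q term: (-0.5×0.0307)² = 0.000235
  r term: (1×0.0820)² = 0.00672
Total = 0.125. Share from c = 0.109/0.125 = 0.865.

86.5%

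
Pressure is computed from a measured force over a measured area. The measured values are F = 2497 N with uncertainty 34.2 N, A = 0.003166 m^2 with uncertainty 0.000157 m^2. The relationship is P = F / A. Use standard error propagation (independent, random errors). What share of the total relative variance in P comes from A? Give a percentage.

(δP/P)² = (1·δF/F)² + (-1·δA/A)²
  F term: (1×0.0137)² = 0.000188
  A term: (-1×0.0496)² = 0.00246
Total = 0.00265. Share from A = 0.00246/0.00265 = 0.929.

92.9%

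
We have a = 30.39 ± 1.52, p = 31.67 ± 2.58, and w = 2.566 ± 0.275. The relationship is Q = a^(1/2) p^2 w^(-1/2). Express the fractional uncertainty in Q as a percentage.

Relative error in a monomial: (δQ/Q)² = Σ (nᵢ · δxᵢ/xᵢ)².
  (½·δa/a)² = (0.5×0.0500)² = 0.000625;  (2·δp/p)² = (2×0.0815)² = 0.0265;  (−½·δw/w)² = (-0.5×0.107)² = 0.00287
δQ/Q = √(0.0300) = 0.173

17.3%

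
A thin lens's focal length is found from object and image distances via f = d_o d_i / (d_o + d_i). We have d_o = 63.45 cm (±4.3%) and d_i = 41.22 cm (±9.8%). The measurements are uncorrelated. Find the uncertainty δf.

1.54 cm

∂f/∂d_o = (d_i/(d_o+d_i))² = 0.155;  ∂f/∂d_i = (d_o/(d_o+d_i))² = 0.367
δf = √((∂f/∂d_o · δd_o)² + (∂f/∂d_i · δd_i)²) = √(0.179 + 2.20) = 1.54 cm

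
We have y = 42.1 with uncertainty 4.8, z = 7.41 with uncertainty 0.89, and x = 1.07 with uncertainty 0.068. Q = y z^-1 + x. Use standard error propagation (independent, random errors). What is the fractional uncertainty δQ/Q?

Let p = y·z^-1 = 5.68. δp/p = √((1·δy/y)² + (-1·δz/z)²) = √(0.0130 + 0.0144) = 0.166, so δp = 0.941.
Q = p + x: δQ = √(δp² + δx²) = √(0.885 + 0.00462) = 0.943
Q = 6.75, so δQ/Q = 0.943/6.75 = 0.140.

0.140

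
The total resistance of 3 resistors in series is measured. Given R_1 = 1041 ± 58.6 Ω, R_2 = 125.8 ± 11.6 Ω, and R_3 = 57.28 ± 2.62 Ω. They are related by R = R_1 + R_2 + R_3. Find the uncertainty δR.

59.8 Ω

Sums and differences: (δR)² = Σ (cᵢ δxᵢ)².
  (δR_1)² = 3430;  (δR_2)² = 135;  (δR_3)² = 6.86
δR = √(3580) = 59.8 Ω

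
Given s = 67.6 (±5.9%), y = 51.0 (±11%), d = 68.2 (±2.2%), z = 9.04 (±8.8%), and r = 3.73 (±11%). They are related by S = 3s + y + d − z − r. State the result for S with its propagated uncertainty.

309 ± 13.3

Each term contributes (cᵢ δxᵢ)² to (δS)²:
  (3·δs)² = 143;  (δy)² = 31.5;  (δd)² = 2.25;  (δz)² = 0.633;  (δr)² = 0.168
δS = √(178) = 13.3
S = 309.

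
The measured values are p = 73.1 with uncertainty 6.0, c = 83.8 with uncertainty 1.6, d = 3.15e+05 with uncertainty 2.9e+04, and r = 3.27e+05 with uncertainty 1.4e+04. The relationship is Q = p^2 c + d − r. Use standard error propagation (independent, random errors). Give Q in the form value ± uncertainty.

Let w = p^2·c = 4.48e+05. δw/w = √((2·δp/p)² + (1·δc/c)²) = √(0.0269 + 0.000365) = 0.165, so δw = 74000.
Q = w + d − r: δQ = √(δw² + δd² + δr²) = √(5.48e+09 + 8.41e+08 + 1.96e+08) = 80700
Q = 4.36e+05.

(4.36 ± 0.807) × 10^5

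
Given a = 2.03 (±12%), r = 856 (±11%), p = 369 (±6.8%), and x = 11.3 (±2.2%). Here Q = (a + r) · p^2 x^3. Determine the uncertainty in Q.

3.15e+10

Let u = a + r = 858. δu = √(δa² + δr²) = √(0.0593 + 8870) = 94.2, so δu/u = 0.110.
Q is then a monomial in u, p, x:
δQ/Q = √((δu/u)² + (2·δp/p)² + (3·δx/x)²) = √(0.0120 + 0.0185 + 0.00436) = 0.187
Q = 1.69e+11, so δQ = 0.187 × 1.69e+11 = 3.15e+10.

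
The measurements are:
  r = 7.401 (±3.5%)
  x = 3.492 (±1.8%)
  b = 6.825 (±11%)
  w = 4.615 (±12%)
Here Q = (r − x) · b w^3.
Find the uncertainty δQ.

1000

Let u = r − x = 3.909. δu = √(δr² + δx²) = √(0.0671 + 0.00395) = 0.267, so δu/u = 0.0682.
Q is then a monomial in u, b, w:
δQ/Q = √((δu/u)² + (1·δb/b)² + (3·δw/w)²) = √(0.00465 + 0.0121 + 0.130) = 0.383
Q = 2622, so δQ = 0.383 × 2622 = 1000.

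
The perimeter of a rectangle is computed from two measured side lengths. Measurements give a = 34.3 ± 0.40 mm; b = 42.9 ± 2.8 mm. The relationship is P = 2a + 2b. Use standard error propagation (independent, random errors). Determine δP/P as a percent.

3.66%

P is a linear combination, so absolute uncertainties add in quadrature:
  (2·δa)² = 0.640;  (2·δb)² = 31.4
δP = √(32.0) = 5.66 mm
P = 154 mm, so δP/P = 5.66/154 = 0.0366.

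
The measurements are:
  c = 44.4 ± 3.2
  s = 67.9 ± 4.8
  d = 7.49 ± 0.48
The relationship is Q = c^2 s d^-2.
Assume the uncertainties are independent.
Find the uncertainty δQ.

490

Relative error in a monomial: (δQ/Q)² = Σ (nᵢ · δxᵢ/xᵢ)².
  (2·δc/c)² = (2×0.0721)² = 0.0208;  (1·δs/s)² = (1×0.0707)² = 0.00500;  (-2·δd/d)² = (-2×0.0641)² = 0.0164
δQ/Q = √(0.0422) = 0.205
Q = 2390, so δQ = 0.205 × 2390 = 490.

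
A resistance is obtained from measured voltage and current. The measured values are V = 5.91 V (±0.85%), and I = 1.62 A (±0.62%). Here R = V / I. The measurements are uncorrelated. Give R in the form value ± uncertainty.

3.65 ± 0.0384 Ω

For a monomial R ∝ V, I^-1, fractional errors add in quadrature:
  (1·δV/V)² = (1×0.00850)² = 7.23e-05;  (-1·δI/I)² = (-1×0.00620)² = 3.84e-05
δR/R = √(0.000111) = 0.0105
R = 3.65 Ω, so δR = 0.0105 × 3.65 = 0.0384 Ω.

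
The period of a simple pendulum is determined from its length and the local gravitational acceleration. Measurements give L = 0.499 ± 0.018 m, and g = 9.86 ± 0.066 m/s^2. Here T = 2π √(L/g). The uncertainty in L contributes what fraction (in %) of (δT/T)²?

(δT/T)² = (½·δL/L)² + (−½·δg/g)²
  L term: (0.5×0.0361)² = 0.000325
  g term: (-0.5×0.00669)² = 1.12e-05
Total = 0.000337. Share from L = 0.000325/0.000337 = 0.967.

96.7%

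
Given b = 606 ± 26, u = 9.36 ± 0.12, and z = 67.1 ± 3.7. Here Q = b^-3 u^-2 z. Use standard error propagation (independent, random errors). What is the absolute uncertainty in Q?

4.9e-10

Since Q is a product/quotient, work with relative uncertainties:
  (-3·δb/b)² = (-3×0.0429)² = 0.0166;  (-2·δu/u)² = (-2×0.0128)² = 0.000657;  (1·δz/z)² = (1×0.0551)² = 0.00304
δQ/Q = √(0.0203) = 0.142
Q = 3.44e-09, so δQ = 0.142 × 3.44e-09 = 4.9e-10.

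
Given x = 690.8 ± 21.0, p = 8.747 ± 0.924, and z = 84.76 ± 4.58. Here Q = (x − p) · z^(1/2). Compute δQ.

Let u = x − p = 682.1. δu = √(δx² + δp²) = √(441 + 0.854) = 21.0, so δu/u = 0.0308.
Q is then a monomial in u, z:
δQ/Q = √((δu/u)² + (½·δz/z)²) = √(0.000950 + 0.000730) = 0.0410
Q = 6279, so δQ = 0.0410 × 6279 = 257.

257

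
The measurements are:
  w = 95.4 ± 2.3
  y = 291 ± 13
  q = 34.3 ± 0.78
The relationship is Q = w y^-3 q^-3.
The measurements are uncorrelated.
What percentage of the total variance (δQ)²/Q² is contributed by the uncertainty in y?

77.4%

(δQ/Q)² = (1·δw/w)² + (-3·δy/y)² + (-3·δq/q)²
  w term: (1×0.0241)² = 0.000581
  y term: (-3×0.0447)² = 0.0180
  q term: (-3×0.0227)² = 0.00465
Total = 0.0232. Share from y = 0.0180/0.0232 = 0.774.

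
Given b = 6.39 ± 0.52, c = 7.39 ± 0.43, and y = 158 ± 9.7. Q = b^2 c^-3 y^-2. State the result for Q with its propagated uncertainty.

Since Q is a product/quotient, work with relative uncertainties:
  (2·δb/b)² = (2×0.0814)² = 0.0265;  (-3·δc/c)² = (-3×0.0582)² = 0.0305;  (-2·δy/y)² = (-2×0.0614)² = 0.0151
δQ/Q = √(0.0720) = 0.268
Q = 4.05e-06, so δQ = 0.268 × 4.05e-06 = 1.09e-06.

(4.05 ± 1.09) × 10^-6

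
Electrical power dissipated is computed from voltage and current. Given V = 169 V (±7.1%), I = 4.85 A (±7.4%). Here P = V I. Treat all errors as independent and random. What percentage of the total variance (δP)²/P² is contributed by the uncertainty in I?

(δP/P)² = (1·δV/V)² + (1·δI/I)²
  V term: (1×0.0710)² = 0.00504
  I term: (1×0.0740)² = 0.00548
Total = 0.0105. Share from I = 0.00548/0.0105 = 0.521.

52.1%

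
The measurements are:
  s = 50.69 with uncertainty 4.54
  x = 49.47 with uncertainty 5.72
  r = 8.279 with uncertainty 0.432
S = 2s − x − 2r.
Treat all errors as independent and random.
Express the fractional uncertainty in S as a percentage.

30.5%

Absolute uncertainties add in quadrature for a linear combination:
  (2·δs)² = 82.4;  (δx)² = 32.7;  (2·δr)² = 0.746
δS = √(116) = 10.8
S = 35.35, so δS/S = 10.8/35.35 = 0.305.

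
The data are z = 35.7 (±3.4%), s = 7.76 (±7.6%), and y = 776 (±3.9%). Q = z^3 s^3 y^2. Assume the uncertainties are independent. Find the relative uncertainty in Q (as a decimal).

0.262

Products/powers → add relative errors in quadrature, weighted by exponent:
  (3·δz/z)² = (3×0.0340)² = 0.0104;  (3·δs/s)² = (3×0.0760)² = 0.0520;  (2·δy/y)² = (2×0.0390)² = 0.00608
δQ/Q = √(0.0685) = 0.262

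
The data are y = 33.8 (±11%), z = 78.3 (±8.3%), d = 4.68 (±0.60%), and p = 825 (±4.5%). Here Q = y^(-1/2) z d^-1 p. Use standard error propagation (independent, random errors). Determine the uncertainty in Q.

260

Each factor contributes (exponent × relative error)² to (δQ/Q)²:
  (−½·δy/y)² = (-0.5×0.110)² = 0.00302;  (1·δz/z)² = (1×0.0830)² = 0.00689;  (-1·δd/d)² = (-1×0.00600)² = 3.6e-05;  (1·δp/p)² = (1×0.0450)² = 0.00202
δQ/Q = √(0.0120) = 0.109
Q = 2370, so δQ = 0.109 × 2370 = 260.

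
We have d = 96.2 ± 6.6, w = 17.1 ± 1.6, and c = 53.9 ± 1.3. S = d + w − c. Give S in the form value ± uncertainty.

59.4 ± 6.91

Absolute uncertainties add in quadrature for a linear combination:
  (δd)² = 43.6;  (δw)² = 2.56;  (δc)² = 1.69
δS = √(47.8) = 6.91
S = 59.4.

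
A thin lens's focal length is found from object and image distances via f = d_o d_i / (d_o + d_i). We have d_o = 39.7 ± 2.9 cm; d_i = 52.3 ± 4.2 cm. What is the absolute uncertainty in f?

1.22 cm

∂f/∂d_o = (d_i/(d_o+d_i))² = 0.323;  ∂f/∂d_i = (d_o/(d_o+d_i))² = 0.186
δf = √((∂f/∂d_o · δd_o)² + (∂f/∂d_i · δd_i)²) = √(0.878 + 0.612) = 1.22 cm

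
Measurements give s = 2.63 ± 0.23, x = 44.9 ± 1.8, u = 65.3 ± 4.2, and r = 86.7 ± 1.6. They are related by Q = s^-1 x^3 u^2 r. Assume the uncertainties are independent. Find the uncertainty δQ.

For a monomial Q ∝ s^-1, x^3, u^2, r, fractional errors add in quadrature:
  (-1·δs/s)² = (-1×0.0875)² = 0.00765;  (3·δx/x)² = (3×0.0401)² = 0.0145;  (2·δu/u)² = (2×0.0643)² = 0.0165;  (1·δr/r)² = (1×0.0185)² = 0.000341
δQ/Q = √(0.0390) = 0.197
Q = 1.27e+10, so δQ = 0.197 × 1.27e+10 = 2.51e+09.

2.51e+09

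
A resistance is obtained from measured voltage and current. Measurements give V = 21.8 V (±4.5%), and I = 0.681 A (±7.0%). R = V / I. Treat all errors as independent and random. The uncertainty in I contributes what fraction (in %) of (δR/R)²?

(δR/R)² = (1·δV/V)² + (-1·δI/I)²
  V term: (1×0.0450)² = 0.00202
  I term: (-1×0.0700)² = 0.00490
Total = 0.00693. Share from I = 0.00490/0.00693 = 0.708.

70.8%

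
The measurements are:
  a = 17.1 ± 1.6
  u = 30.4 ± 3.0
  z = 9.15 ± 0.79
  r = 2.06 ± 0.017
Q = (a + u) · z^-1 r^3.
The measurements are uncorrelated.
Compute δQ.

5.21

Let w = a + u = 47.5. δw = √(δa² + δu²) = √(2.56 + 9.00) = 3.40, so δw/w = 0.0716.
Q is then a monomial in w, z, r:
δQ/Q = √((δw/w)² + (-1·δz/z)² + (3·δr/r)²) = √(0.00512 + 0.00745 + 0.000613) = 0.115
Q = 45.4, so δQ = 0.115 × 45.4 = 5.21.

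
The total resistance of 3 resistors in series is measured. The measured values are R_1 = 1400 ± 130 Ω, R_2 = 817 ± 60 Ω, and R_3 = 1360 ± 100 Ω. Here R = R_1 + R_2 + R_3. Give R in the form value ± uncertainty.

For a sum/difference, combine absolute errors in quadrature:
  (δR_1)² = 16900;  (δR_2)² = 3600;  (δR_3)² = 10000
δR = √(30500) = 175 Ω
R = 3580 Ω.

3580 ± 175 Ω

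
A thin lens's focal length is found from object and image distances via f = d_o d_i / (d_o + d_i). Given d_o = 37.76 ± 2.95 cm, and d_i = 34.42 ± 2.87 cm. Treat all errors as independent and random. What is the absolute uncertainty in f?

1.03 cm

∂f/∂d_o = (d_i/(d_o+d_i))² = 0.227;  ∂f/∂d_i = (d_o/(d_o+d_i))² = 0.274
δf = √((∂f/∂d_o · δd_o)² + (∂f/∂d_i · δd_i)²) = √(0.450 + 0.617) = 1.03 cm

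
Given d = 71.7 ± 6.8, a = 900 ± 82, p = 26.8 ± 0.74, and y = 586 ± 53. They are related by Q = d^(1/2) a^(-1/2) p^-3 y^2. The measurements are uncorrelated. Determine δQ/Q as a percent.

Since Q is a product/quotient, work with relative uncertainties:
  (½·δd/d)² = (0.5×0.0948)² = 0.00225;  (−½·δa/a)² = (-0.5×0.0911)² = 0.00208;  (-3·δp/p)² = (-3×0.0276)² = 0.00686;  (2·δy/y)² = (2×0.0904)² = 0.0327
δQ/Q = √(0.0439) = 0.210

21.0%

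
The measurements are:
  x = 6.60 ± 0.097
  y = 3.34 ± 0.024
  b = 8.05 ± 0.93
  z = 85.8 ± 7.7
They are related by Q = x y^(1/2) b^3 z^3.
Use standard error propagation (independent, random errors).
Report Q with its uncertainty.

(3.97 ± 1.75) × 10^9

Q is a product of powers, so relative uncertainties combine in quadrature:
  (1·δx/x)² = (1×0.0147)² = 0.000216;  (½·δy/y)² = (0.5×0.00719)² = 1.29e-05;  (3·δb/b)² = (3×0.116)² = 0.120;  (3·δz/z)² = (3×0.0897)² = 0.0725
δQ/Q = √(0.193) = 0.439
Q = 3.97e+09, so δQ = 0.439 × 3.97e+09 = 1.75e+09.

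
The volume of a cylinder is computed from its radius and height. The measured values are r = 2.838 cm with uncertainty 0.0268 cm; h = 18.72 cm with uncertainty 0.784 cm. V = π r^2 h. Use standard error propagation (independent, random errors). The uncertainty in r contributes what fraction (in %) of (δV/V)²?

16.9%

(δV/V)² = (2·δr/r)² + (1·δh/h)²
  r term: (2×0.00944)² = 0.000357
  h term: (1×0.0419)² = 0.00175
Total = 0.00211. Share from r = 0.000357/0.00211 = 0.169.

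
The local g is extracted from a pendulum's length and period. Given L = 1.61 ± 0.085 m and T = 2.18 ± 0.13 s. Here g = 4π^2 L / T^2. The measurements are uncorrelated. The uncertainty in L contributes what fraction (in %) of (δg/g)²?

16.4%

(δg/g)² = (1·δL/L)² + (-2·δT/T)²
  L term: (1×0.0528)² = 0.00279
  T term: (-2×0.0596)² = 0.0142
Total = 0.0170. Share from L = 0.00279/0.0170 = 0.164.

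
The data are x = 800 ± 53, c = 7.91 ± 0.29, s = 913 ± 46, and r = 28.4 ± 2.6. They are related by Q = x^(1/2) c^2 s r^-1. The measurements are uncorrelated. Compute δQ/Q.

0.132

Products/powers → add relative errors in quadrature, weighted by exponent:
  (½·δx/x)² = (0.5×0.0663)² = 0.00110;  (2·δc/c)² = (2×0.0367)² = 0.00538;  (1·δs/s)² = (1×0.0504)² = 0.00254;  (-1·δr/r)² = (-1×0.0915)² = 0.00838
δQ/Q = √(0.0174) = 0.132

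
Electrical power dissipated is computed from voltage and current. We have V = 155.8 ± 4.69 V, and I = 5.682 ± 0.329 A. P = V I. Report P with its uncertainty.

885.3 ± 57.8 W

Relative error in a monomial: (δP/P)² = Σ (nᵢ · δxᵢ/xᵢ)².
  (1·δV/V)² = (1×0.0301)² = 0.000906;  (1·δI/I)² = (1×0.0579)² = 0.00335
δP/P = √(0.00426) = 0.0653
P = 885.3 W, so δP = 0.0653 × 885.3 = 57.8 W.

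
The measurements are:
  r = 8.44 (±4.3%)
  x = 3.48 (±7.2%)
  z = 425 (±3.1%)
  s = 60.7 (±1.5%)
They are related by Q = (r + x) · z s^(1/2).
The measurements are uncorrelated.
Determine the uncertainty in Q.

1930

Let u = r + x = 11.9. δu = √(δr² + δx²) = √(0.132 + 0.0628) = 0.441, so δu/u = 0.0370.
Q is then a monomial in u, z, s:
δQ/Q = √((δu/u)² + (1·δz/z)² + (½·δs/s)²) = √(0.00137 + 0.000961 + 5.62e-05) = 0.0488
Q = 39500, so δQ = 0.0488 × 39500 = 1930.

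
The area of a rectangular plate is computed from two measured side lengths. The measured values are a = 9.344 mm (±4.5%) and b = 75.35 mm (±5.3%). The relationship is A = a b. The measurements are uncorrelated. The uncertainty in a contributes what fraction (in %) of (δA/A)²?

41.9%

(δA/A)² = (1·δa/a)² + (1·δb/b)²
  a term: (1×0.0450)² = 0.00202
  b term: (1×0.0530)² = 0.00281
Total = 0.00483. Share from a = 0.00202/0.00483 = 0.419.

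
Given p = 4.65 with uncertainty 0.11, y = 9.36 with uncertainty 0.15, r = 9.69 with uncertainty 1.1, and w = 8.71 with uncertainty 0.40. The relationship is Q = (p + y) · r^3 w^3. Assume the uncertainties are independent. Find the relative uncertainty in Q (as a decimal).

0.368

Let u = p + y = 14.0. δu = √(δp² + δy²) = √(0.0121 + 0.0225) = 0.186, so δu/u = 0.0133.
Q is then a monomial in u, r, w:
δQ/Q = √((δu/u)² + (3·δr/r)² + (3·δw/w)²) = √(0.000176 + 0.116 + 0.0190) = 0.368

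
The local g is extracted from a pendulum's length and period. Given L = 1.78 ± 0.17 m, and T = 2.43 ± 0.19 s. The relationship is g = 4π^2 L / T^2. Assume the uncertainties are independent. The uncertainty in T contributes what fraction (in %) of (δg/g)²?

(δg/g)² = (1·δL/L)² + (-2·δT/T)²
  L term: (1×0.0955)² = 0.00912
  T term: (-2×0.0782)² = 0.0245
Total = 0.0336. Share from T = 0.0245/0.0336 = 0.728.

72.8%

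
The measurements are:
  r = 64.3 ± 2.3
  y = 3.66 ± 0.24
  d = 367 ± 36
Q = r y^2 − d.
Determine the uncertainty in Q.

Let p = r·y^2 = 861. δp/p = √((1·δr/r)² + (2·δy/y)²) = √(0.00128 + 0.0172) = 0.136, so δp = 117.
Q = p − d: δQ = √(δp² + δd²) = √(13700 + 1300) = 122

122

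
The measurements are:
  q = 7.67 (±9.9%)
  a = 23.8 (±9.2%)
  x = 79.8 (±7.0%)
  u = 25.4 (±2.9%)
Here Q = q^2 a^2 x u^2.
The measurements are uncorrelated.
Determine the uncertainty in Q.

Products/powers → add relative errors in quadrature, weighted by exponent:
  (2·δq/q)² = (2×0.0990)² = 0.0392;  (2·δa/a)² = (2×0.0920)² = 0.0339;  (1·δx/x)² = (1×0.0700)² = 0.00490;  (2·δu/u)² = (2×0.0290)² = 0.00336
δQ/Q = √(0.0813) = 0.285
Q = 1.72e+09, so δQ = 0.285 × 1.72e+09 = 4.89e+08.

4.89e+08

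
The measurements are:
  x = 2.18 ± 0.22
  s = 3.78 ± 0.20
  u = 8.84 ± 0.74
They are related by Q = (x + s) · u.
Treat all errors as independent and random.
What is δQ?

5.13

Let w = x + s = 5.96. δw = √(δx² + δs²) = √(0.0484 + 0.0400) = 0.297, so δw/w = 0.0499.
Q is then a monomial in w, u:
δQ/Q = √((δw/w)² + (1·δu/u)²) = √(0.00249 + 0.00701) = 0.0974
Q = 52.7, so δQ = 0.0974 × 52.7 = 5.13.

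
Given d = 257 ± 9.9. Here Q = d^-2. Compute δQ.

1.17e-06

Each factor contributes (exponent × relative error)² to (δQ/Q)²:
  (-2·δd/d)² = (-2×0.0385)² = 0.00594
δQ/Q = √(0.00594) = 0.0770
Q = 1.51e-05, so δQ = 0.0770 × 1.51e-05 = 1.17e-06.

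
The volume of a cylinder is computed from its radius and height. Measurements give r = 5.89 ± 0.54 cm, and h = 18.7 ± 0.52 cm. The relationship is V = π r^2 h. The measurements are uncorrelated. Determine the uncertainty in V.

378 cm^3

Since V is a product/quotient, work with relative uncertainties:
  (2·δr/r)² = (2×0.0917)² = 0.0336;  (1·δh/h)² = (1×0.0278)² = 0.000773
δV/V = √(0.0344) = 0.185
V = 2040 cm^3, so δV = 0.185 × 2040 = 378 cm^3.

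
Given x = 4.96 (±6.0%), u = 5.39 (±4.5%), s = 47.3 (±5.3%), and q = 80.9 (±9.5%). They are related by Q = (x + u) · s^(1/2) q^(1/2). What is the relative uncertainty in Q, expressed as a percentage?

6.58%

Let w = x + u = 10.3. δw = √(δx² + δu²) = √(0.0886 + 0.0588) = 0.384, so δw/w = 0.0371.
Q is then a monomial in w, s, q:
δQ/Q = √((δw/w)² + (½·δs/s)² + (½·δq/q)²) = √(0.00138 + 0.000702 + 0.00226) = 0.0658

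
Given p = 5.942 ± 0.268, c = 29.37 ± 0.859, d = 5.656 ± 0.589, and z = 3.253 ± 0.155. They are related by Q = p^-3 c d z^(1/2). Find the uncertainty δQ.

0.250

Each factor contributes (exponent × relative error)² to (δQ/Q)²:
  (-3·δp/p)² = (-3×0.0451)² = 0.0183;  (1·δc/c)² = (1×0.0292)² = 0.000855;  (1·δd/d)² = (1×0.104)² = 0.0108;  (½·δz/z)² = (0.5×0.0476)² = 0.000568
δQ/Q = √(0.0306) = 0.175
Q = 1.428, so δQ = 0.175 × 1.428 = 0.250.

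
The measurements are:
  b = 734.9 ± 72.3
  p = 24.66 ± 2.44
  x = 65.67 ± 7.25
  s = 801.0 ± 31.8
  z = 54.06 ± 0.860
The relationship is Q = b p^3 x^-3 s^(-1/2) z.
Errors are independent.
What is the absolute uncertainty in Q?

Q is a product of powers, so relative uncertainties combine in quadrature:
  (1·δb/b)² = (1×0.0984)² = 0.00968;  (3·δp/p)² = (3×0.0989)² = 0.0881;  (-3·δx/x)² = (-3×0.110)² = 0.110;  (−½·δs/s)² = (-0.5×0.0397)² = 0.000394;  (1·δz/z)² = (1×0.0159)² = 0.000253
δQ/Q = √(0.208) = 0.456
Q = 74.33, so δQ = 0.456 × 74.33 = 33.9.

33.9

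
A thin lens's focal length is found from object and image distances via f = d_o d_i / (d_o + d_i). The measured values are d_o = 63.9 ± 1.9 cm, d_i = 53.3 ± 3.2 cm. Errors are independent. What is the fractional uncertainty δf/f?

0.0354

∂f/∂d_o = (d_i/(d_o+d_i))² = 0.207;  ∂f/∂d_i = (d_o/(d_o+d_i))² = 0.297
δf = √((∂f/∂d_o · δd_o)² + (∂f/∂d_i · δd_i)²) = √(0.154 + 0.905) = 1.03 cm
f = 29.1 cm, so δf/f = 1.03/29.1 = 0.0354.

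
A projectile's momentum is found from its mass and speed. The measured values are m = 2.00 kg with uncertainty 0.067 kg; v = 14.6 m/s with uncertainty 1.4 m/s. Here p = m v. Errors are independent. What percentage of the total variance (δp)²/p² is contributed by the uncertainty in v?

89.1%

(δp/p)² = (1·δm/m)² + (1·δv/v)²
  m term: (1×0.0335)² = 0.00112
  v term: (1×0.0959)² = 0.00919
Total = 0.0103. Share from v = 0.00919/0.0103 = 0.891.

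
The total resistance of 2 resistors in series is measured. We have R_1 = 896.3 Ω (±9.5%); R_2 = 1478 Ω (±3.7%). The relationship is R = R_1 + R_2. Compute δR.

Each term contributes (cᵢ δxᵢ)² to (δR)²:
  (δR_1)² = 7250;  (δR_2)² = 2990
δR = √(10200) = 101 Ω

101 Ω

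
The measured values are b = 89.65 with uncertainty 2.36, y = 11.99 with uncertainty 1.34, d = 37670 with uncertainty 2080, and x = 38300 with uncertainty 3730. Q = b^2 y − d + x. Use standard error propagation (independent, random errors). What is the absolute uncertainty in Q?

Let p = b^2·y = 96370. δp/p = √((2·δb/b)² + (1·δy/y)²) = √(0.00277 + 0.0125) = 0.124, so δp = 11900.
Q = p − d + x: δQ = √(δp² + δd² + δx²) = √(1.42e+08 + 4.33e+06 + 1.39e+07) = 12600

12600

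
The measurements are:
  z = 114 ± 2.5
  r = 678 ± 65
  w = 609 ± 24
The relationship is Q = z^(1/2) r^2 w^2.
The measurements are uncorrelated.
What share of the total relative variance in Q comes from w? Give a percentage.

(δQ/Q)² = (½·δz/z)² + (2·δr/r)² + (2·δw/w)²
  z term: (0.5×0.0219)² = 0.000120
  r term: (2×0.0959)² = 0.0368
  w term: (2×0.0394)² = 0.00621
Total = 0.0431. Share from w = 0.00621/0.0431 = 0.144.

14.4%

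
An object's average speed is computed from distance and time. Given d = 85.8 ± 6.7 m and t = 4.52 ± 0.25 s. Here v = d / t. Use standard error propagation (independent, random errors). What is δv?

Relative error in a monomial: (δv/v)² = Σ (nᵢ · δxᵢ/xᵢ)².
  (1·δd/d)² = (1×0.0781)² = 0.00610;  (-1·δt/t)² = (-1×0.0553)² = 0.00306
δv/v = √(0.00916) = 0.0957
v = 19.0 m/s, so δv = 0.0957 × 19.0 = 1.82 m/s.

1.82 m/s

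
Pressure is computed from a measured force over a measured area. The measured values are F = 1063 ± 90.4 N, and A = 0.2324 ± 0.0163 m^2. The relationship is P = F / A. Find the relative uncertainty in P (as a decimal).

0.110

Relative error in a monomial: (δP/P)² = Σ (nᵢ · δxᵢ/xᵢ)².
  (1·δF/F)² = (1×0.0850)² = 0.00723;  (-1·δA/A)² = (-1×0.0701)² = 0.00492
δP/P = √(0.0122) = 0.110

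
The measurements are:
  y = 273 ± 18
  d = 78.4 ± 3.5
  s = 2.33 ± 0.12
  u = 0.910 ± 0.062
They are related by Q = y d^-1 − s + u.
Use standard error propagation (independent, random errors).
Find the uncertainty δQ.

Let p = y·d^-1 = 3.48. δp/p = √((1·δy/y)² + (-1·δd/d)²) = √(0.00435 + 0.00199) = 0.0796, so δp = 0.277.
Q = p − s + u: δQ = √(δp² + δs² + δu²) = √(0.0769 + 0.0144 + 0.00384) = 0.308

0.308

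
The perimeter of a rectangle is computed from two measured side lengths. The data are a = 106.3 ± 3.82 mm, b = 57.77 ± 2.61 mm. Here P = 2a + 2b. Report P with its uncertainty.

For a sum/difference, combine absolute errors in quadrature:
  (2·δa)² = 58.4;  (2·δb)² = 27.2
δP = √(85.6) = 9.25 mm
P = 328.1 mm.

328.1 ± 9.25 mm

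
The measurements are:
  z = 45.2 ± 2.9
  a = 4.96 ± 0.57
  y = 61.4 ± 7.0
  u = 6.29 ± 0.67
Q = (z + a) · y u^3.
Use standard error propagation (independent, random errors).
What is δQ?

Let w = z + a = 50.2. δw = √(δz² + δa²) = √(8.41 + 0.325) = 2.96, so δw/w = 0.0589.
Q is then a monomial in w, y, u:
δQ/Q = √((δw/w)² + (1·δy/y)² + (3·δu/u)²) = √(0.00347 + 0.0130 + 0.102) = 0.344
Q = 7.66e+05, so δQ = 0.344 × 7.66e+05 = 2.64e+05.

2.64e+05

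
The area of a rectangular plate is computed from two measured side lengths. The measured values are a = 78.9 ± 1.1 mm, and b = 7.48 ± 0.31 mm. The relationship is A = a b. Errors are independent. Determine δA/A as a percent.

4.37%

Products/powers → add relative errors in quadrature, weighted by exponent:
  (1·δa/a)² = (1×0.0139)² = 0.000194;  (1·δb/b)² = (1×0.0414)² = 0.00172
δA/A = √(0.00191) = 0.0437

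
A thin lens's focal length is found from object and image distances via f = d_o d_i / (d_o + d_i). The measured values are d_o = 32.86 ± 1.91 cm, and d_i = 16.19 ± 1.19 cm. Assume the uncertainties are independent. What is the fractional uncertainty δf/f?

0.0528

∂f/∂d_o = (d_i/(d_o+d_i))² = 0.109;  ∂f/∂d_i = (d_o/(d_o+d_i))² = 0.449
δf = √((∂f/∂d_o · δd_o)² + (∂f/∂d_i · δd_i)²) = √(0.0433 + 0.285) = 0.573 cm
f = 10.85 cm, so δf/f = 0.573/10.85 = 0.0528.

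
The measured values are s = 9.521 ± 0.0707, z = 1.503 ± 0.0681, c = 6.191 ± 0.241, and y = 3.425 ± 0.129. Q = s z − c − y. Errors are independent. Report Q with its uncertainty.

Let p = s·z = 14.31. δp/p = √((1·δs/s)² + (1·δz/z)²) = √(5.51e-05 + 0.00205) = 0.0459, so δp = 0.657.
Q = p − c − y: δQ = √(δp² + δc² + δy²) = √(0.432 + 0.0581 + 0.0166) = 0.712
Q = 4.694.

4.694 ± 0.712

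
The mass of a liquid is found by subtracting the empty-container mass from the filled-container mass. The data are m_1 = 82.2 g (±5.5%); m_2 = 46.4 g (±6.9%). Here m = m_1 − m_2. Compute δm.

5.54 g

Each term contributes (cᵢ δxᵢ)² to (δm)²:
  (δm_1)² = 20.4;  (δm_2)² = 10.3
δm = √(30.7) = 5.54 g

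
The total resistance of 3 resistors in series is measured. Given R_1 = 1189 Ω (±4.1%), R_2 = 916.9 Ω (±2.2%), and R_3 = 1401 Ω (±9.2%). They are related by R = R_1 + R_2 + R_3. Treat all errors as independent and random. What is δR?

139 Ω

Each term contributes (cᵢ δxᵢ)² to (δR)²:
  (δR_1)² = 2380;  (δR_2)² = 407;  (δR_3)² = 16600
δR = √(19400) = 139 Ω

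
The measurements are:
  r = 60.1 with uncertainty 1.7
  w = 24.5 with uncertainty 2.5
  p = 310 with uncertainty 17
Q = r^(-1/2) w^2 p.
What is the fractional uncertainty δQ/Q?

0.212

Since Q is a product/quotient, work with relative uncertainties:
  (−½·δr/r)² = (-0.5×0.0283)² = 0.000200;  (2·δw/w)² = (2×0.102)² = 0.0416;  (1·δp/p)² = (1×0.0548)² = 0.00301
δQ/Q = √(0.0449) = 0.212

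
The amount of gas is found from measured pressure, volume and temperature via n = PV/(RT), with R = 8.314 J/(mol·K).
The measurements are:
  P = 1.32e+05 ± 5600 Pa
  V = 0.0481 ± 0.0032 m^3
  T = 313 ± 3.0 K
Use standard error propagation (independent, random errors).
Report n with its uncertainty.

Since n is a product/quotient, work with relative uncertainties:
  (1·δP/P)² = (1×0.0424)² = 0.00180;  (1·δV/V)² = (1×0.0665)² = 0.00443;  (-1·δT/T)² = (-1×0.00958)² = 9.19e-05
δn/n = √(0.00632) = 0.0795
n = 2.44 mol, so δn = 0.0795 × 2.44 = 0.194 mol.

2.44 ± 0.194 mol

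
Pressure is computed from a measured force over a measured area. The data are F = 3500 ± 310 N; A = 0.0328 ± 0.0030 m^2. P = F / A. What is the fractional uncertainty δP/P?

For a monomial P ∝ F, A^-1, fractional errors add in quadrature:
  (1·δF/F)² = (1×0.0886)² = 0.00784;  (-1·δA/A)² = (-1×0.0915)² = 0.00837
δP/P = √(0.0162) = 0.127

0.127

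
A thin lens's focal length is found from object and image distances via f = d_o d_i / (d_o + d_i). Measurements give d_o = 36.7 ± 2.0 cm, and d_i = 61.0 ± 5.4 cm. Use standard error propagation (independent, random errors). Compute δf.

1.09 cm

∂f/∂d_o = (d_i/(d_o+d_i))² = 0.390;  ∂f/∂d_i = (d_o/(d_o+d_i))² = 0.141
δf = √((∂f/∂d_o · δd_o)² + (∂f/∂d_i · δd_i)²) = √(0.608 + 0.581) = 1.09 cm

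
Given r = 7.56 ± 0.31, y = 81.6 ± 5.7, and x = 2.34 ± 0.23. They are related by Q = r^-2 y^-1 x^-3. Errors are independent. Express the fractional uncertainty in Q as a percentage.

Q is a product of powers, so relative uncertainties combine in quadrature:
  (-2·δr/r)² = (-2×0.0410)² = 0.00673;  (-1·δy/y)² = (-1×0.0699)² = 0.00488;  (-3·δx/x)² = (-3×0.0983)² = 0.0869
δQ/Q = √(0.0986) = 0.314

31.4%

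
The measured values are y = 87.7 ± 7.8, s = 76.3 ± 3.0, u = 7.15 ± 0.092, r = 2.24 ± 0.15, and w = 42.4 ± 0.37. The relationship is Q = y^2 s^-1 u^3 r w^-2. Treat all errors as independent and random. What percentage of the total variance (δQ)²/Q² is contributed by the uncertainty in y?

80.2%

(δQ/Q)² = (2·δy/y)² + (-1·δs/s)² + (3·δu/u)² + (1·δr/r)² + (-2·δw/w)²
  y term: (2×0.0889)² = 0.0316
  s term: (-1×0.0393)² = 0.00155
  u term: (3×0.0129)² = 0.00149
  r term: (1×0.0670)² = 0.00448
  w term: (-2×0.00873)² = 0.000305
Total = 0.0395. Share from y = 0.0316/0.0395 = 0.802.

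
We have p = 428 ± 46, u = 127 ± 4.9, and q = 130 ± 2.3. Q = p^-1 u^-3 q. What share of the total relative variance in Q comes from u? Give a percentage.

53.0%

(δQ/Q)² = (-1·δp/p)² + (-3·δu/u)² + (1·δq/q)²
  p term: (-1×0.107)² = 0.0116
  u term: (-3×0.0386)² = 0.0134
  q term: (1×0.0177)² = 0.000313
Total = 0.0253. Share from u = 0.0134/0.0253 = 0.530.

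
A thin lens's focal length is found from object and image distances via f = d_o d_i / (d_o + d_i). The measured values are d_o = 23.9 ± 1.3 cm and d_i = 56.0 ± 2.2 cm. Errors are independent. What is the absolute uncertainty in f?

∂f/∂d_o = (d_i/(d_o+d_i))² = 0.491;  ∂f/∂d_i = (d_o/(d_o+d_i))² = 0.0895
δf = √((∂f/∂d_o · δd_o)² + (∂f/∂d_i · δd_i)²) = √(0.408 + 0.0387) = 0.668 cm

0.668 cm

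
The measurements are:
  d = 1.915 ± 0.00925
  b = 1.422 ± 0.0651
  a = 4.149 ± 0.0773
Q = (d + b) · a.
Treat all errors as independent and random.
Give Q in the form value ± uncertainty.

13.85 ± 0.375

Let u = d + b = 3.337. δu = √(δd² + δb²) = √(8.56e-05 + 0.00424) = 0.0658, so δu/u = 0.0197.
Q is then a monomial in u, a:
δQ/Q = √((δu/u)² + (1·δa/a)²) = √(0.000388 + 0.000347) = 0.0271
Q = 13.85, so δQ = 0.0271 × 13.85 = 0.375.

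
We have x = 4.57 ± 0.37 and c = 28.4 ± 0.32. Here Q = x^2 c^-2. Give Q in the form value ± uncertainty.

Products/powers → add relative errors in quadrature, weighted by exponent:
  (2·δx/x)² = (2×0.0810)² = 0.0262;  (-2·δc/c)² = (-2×0.0113)² = 0.000508
δQ/Q = √(0.0267) = 0.163
Q = 0.0259, so δQ = 0.163 × 0.0259 = 0.00423.

0.0259 ± 0.00423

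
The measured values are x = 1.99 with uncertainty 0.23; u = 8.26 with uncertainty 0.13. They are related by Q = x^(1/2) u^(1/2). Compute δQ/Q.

Since Q is a product/quotient, work with relative uncertainties:
  (½·δx/x)² = (0.5×0.116)² = 0.00334;  (½·δu/u)² = (0.5×0.0157)² = 6.19e-05
δQ/Q = √(0.00340) = 0.0583

0.0583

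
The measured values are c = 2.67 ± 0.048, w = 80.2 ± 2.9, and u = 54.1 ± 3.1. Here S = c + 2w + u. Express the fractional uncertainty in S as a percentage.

For a sum/difference, combine absolute errors in quadrature:
  (δc)² = 0.00230;  (2·δw)² = 33.6;  (δu)² = 9.61
δS = √(43.3) = 6.58
S = 217, so δS/S = 6.58/217 = 0.0303.

3.03%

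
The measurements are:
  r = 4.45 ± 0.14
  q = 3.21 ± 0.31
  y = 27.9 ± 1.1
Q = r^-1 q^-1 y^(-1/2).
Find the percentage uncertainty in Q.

Since Q is a product/quotient, work with relative uncertainties:
  (-1·δr/r)² = (-1×0.0315)² = 0.000990;  (-1·δq/q)² = (-1×0.0966)² = 0.00933;  (−½·δy/y)² = (-0.5×0.0394)² = 0.000389
δQ/Q = √(0.0107) = 0.103

10.3%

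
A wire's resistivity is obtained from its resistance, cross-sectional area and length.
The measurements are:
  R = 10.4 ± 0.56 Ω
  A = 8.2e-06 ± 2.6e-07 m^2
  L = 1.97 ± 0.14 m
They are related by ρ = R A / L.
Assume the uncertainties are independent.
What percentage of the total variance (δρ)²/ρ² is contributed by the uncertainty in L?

56.4%

(δρ/ρ)² = (1·δR/R)² + (1·δA/A)² + (-1·δL/L)²
  R term: (1×0.0538)² = 0.00290
  A term: (1×0.0317)² = 0.00101
  L term: (-1×0.0711)² = 0.00505
Total = 0.00896. Share from L = 0.00505/0.00896 = 0.564.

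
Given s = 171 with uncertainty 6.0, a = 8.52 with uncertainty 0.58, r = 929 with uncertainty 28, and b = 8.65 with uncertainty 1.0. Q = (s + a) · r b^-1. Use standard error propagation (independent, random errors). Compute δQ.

Let u = s + a = 180. δu = √(δs² + δa²) = √(36.0 + 0.336) = 6.03, so δu/u = 0.0336.
Q is then a monomial in u, r, b:
δQ/Q = √((δu/u)² + (1·δr/r)² + (-1·δb/b)²) = √(0.00113 + 0.000908 + 0.0134) = 0.124
Q = 19300, so δQ = 0.124 × 19300 = 2390.

2390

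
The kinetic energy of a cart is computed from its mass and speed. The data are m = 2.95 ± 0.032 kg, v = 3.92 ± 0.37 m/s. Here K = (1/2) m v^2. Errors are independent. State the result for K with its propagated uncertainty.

22.7 ± 4.29 J

For a monomial K ∝ m, v^2, fractional errors add in quadrature:
  (1·δm/m)² = (1×0.0108)² = 0.000118;  (2·δv/v)² = (2×0.0944)² = 0.0356
δK/K = √(0.0358) = 0.189
K = 22.7 J, so δK = 0.189 × 22.7 = 4.29 J.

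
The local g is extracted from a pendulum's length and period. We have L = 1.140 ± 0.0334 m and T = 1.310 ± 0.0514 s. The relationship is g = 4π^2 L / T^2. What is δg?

2.20 m/s^2

Relative error in a monomial: (δg/g)² = Σ (nᵢ · δxᵢ/xᵢ)².
  (1·δL/L)² = (1×0.0293)² = 0.000858;  (-2·δT/T)² = (-2×0.0392)² = 0.00616
δg/g = √(0.00702) = 0.0838
g = 26.23 m/s^2, so δg = 0.0838 × 26.23 = 2.20 m/s^2.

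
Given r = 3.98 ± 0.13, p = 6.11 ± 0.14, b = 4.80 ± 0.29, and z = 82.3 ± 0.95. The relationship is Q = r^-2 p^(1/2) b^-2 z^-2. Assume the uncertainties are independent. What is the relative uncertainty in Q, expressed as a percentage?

14.0%

Q is a product of powers, so relative uncertainties combine in quadrature:
  (-2·δr/r)² = (-2×0.0327)² = 0.00427;  (½·δp/p)² = (0.5×0.0229)² = 0.000131;  (-2·δb/b)² = (-2×0.0604)² = 0.0146;  (-2·δz/z)² = (-2×0.0115)² = 0.000533
δQ/Q = √(0.0195) = 0.140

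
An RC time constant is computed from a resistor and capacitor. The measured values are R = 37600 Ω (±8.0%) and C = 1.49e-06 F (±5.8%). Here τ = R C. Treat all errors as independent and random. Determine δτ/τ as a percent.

9.88%

τ is a product of powers, so relative uncertainties combine in quadrature:
  (1·δR/R)² = (1×0.0800)² = 0.00640;  (1·δC/C)² = (1×0.0580)² = 0.00336
δτ/τ = √(0.00976) = 0.0988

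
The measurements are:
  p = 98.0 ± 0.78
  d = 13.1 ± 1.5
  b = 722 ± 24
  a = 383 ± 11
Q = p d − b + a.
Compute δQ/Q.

Let w = p·d = 1280. δw/w = √((1·δp/p)² + (1·δd/d)²) = √(6.33e-05 + 0.0131) = 0.115, so δw = 147.
Q = w − b + a: δQ = √(δw² + δb² + δa²) = √(21700 + 576 + 121) = 150
Q = 945, so δQ/Q = 150/945 = 0.158.

0.158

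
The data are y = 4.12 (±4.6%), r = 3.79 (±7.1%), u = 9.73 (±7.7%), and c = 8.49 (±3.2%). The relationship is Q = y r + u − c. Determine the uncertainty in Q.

1.54

Let p = y·r = 15.6. δp/p = √((1·δy/y)² + (1·δr/r)²) = √(0.00212 + 0.00504) = 0.0846, so δp = 1.32.
Q = p + u − c: δQ = √(δp² + δu² + δc²) = √(1.75 + 0.561 + 0.0738) = 1.54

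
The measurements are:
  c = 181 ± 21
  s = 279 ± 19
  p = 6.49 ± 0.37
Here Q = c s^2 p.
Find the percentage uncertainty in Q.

Relative error in a monomial: (δQ/Q)² = Σ (nᵢ · δxᵢ/xᵢ)².
  (1·δc/c)² = (1×0.116)² = 0.0135;  (2·δs/s)² = (2×0.0681)² = 0.0186;  (1·δp/p)² = (1×0.0570)² = 0.00325
δQ/Q = √(0.0353) = 0.188

18.8%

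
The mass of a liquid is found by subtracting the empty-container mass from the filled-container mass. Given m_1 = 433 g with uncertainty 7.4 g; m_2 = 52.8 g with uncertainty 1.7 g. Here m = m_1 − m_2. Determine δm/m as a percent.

For a sum/difference, combine absolute errors in quadrature:
  (δm_1)² = 54.8;  (δm_2)² = 2.89
δm = √(57.7) = 7.59 g
m = 380 g, so δm/m = 7.59/380 = 0.0200.

2.00%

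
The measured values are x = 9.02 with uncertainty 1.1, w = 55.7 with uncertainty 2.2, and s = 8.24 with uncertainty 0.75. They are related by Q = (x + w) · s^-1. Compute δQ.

0.775

Let u = x + w = 64.7. δu = √(δx² + δw²) = √(1.21 + 4.84) = 2.46, so δu/u = 0.0380.
Q is then a monomial in u, s:
δQ/Q = √((δu/u)² + (-1·δs/s)²) = √(0.00144 + 0.00828) = 0.0986
Q = 7.85, so δQ = 0.0986 × 7.85 = 0.775.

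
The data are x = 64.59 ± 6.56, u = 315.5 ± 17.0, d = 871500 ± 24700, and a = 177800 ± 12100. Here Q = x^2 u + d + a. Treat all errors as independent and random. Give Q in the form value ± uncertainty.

(2.366 ± 0.278) × 10^6

Let p = x^2·u = 1.316e+06. δp/p = √((2·δx/x)² + (1·δu/u)²) = √(0.0413 + 0.00290) = 0.210, so δp = 2.77e+05.
Q = p + d + a: δQ = √(δp² + δd² + δa²) = √(7.65e+10 + 6.1e+08 + 1.46e+08) = 2.78e+05
Q = 2.366e+06.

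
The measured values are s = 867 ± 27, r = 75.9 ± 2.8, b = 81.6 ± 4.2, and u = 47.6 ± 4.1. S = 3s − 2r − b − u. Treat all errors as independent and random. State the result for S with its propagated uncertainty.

Each term contributes (cᵢ δxᵢ)² to (δS)²:
  (3·δs)² = 6560;  (2·δr)² = 31.4;  (δb)² = 17.6;  (δu)² = 16.8
δS = √(6630) = 81.4
S = 2320.

2320 ± 81.4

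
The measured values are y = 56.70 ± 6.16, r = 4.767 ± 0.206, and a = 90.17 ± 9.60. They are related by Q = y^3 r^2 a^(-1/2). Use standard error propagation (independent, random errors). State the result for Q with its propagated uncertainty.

For a monomial Q ∝ y^3, r^2, a^(-1/2), fractional errors add in quadrature:
  (3·δy/y)² = (3×0.109)² = 0.106;  (2·δr/r)² = (2×0.0432)² = 0.00747;  (−½·δa/a)² = (-0.5×0.106)² = 0.00283
δQ/Q = √(0.117) = 0.341
Q = 436200, so δQ = 0.341 × 436200 = 1.49e+05.

(4.362 ± 1.49) × 10^5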